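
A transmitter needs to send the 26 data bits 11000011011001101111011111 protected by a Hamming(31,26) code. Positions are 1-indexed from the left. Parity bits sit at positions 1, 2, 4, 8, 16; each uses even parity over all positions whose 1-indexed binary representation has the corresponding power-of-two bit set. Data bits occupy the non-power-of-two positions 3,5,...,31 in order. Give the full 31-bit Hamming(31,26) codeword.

0011100100110111001101111011111

Place data bits at non-power-of-two positions: b3=1, b5=1, b6=0, b7=0, b9=0, b10=0, b11=1, b12=1, b13=0, b14=1, b15=1, b17=0, b18=0, b19=1, b20=1, b21=0, b22=1, b23=1, b24=1, b25=1, b26=0, b27=1, b28=1, b29=1, b30=1, b31=1.
p1 = XOR of data positions {3,5,7,9,11,13,15,17,19,21,23,25,27,29,31} = 1⊕1⊕0⊕0⊕1⊕0⊕1⊕0⊕1⊕0⊕1⊕1⊕1⊕1⊕1 = 0
p2 = XOR of data positions {3,6,7,10,11,14,15,18,19,22,23,26,27,30,31} = 1⊕0⊕0⊕0⊕1⊕1⊕1⊕0⊕1⊕1⊕1⊕0⊕1⊕1⊕1 = 0
p4 = XOR of data positions {5,6,7,12,13,14,15,20,21,22,23,28,29,30,31} = 1⊕0⊕0⊕1⊕0⊕1⊕1⊕1⊕0⊕1⊕1⊕1⊕1⊕1⊕1 = 1
p8 = XOR of data positions {9,10,11,12,13,14,15,24,25,26,27,28,29,30,31} = 0⊕0⊕1⊕1⊕0⊕1⊕1⊕1⊕1⊕0⊕1⊕1⊕1⊕1⊕1 = 1
p16 = XOR of data positions {17,18,19,20,21,22,23,24,25,26,27,28,29,30,31} = 0⊕0⊕1⊕1⊕0⊕1⊕1⊕1⊕1⊕0⊕1⊕1⊕1⊕1⊕1 = 1
Codeword b1..b31 = 0011100100110111001101111011111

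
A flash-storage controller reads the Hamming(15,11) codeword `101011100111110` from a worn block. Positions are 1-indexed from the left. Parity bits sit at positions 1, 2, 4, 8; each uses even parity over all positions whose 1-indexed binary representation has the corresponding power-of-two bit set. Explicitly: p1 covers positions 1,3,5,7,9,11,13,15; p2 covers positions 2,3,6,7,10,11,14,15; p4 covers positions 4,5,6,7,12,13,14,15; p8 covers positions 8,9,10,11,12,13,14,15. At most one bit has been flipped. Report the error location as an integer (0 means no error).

s1: b1⊕b3⊕b5⊕b7⊕b9⊕b11⊕b13⊕b15 = 1⊕1⊕1⊕1⊕0⊕1⊕1⊕0 = 0
s2: b2⊕b3⊕b6⊕b7⊕b10⊕b11⊕b14⊕b15 = 0⊕1⊕1⊕1⊕1⊕1⊕1⊕0 = 0
s4: b4⊕b5⊕b6⊕b7⊕b12⊕b13⊕b14⊕b15 = 0⊕1⊕1⊕1⊕1⊕1⊕1⊕0 = 0
s8: b8⊕b9⊕b10⊕b11⊕b12⊕b13⊕b14⊕b15 = 0⊕0⊕1⊕1⊕1⊕1⊕1⊕0 = 1
Syndrome (s8...s1) = 1000 → position 8.

8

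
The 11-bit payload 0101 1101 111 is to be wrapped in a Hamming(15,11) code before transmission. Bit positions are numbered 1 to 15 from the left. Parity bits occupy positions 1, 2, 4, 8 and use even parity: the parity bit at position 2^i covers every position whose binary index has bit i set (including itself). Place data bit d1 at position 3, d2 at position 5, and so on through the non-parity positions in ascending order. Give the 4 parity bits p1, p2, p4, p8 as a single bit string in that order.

Place data bits at non-power-of-two positions: b3=0, b5=1, b6=0, b7=1, b9=1, b10=1, b11=0, b12=1, b13=1, b14=1, b15=1.
p1 = XOR of data positions {3,5,7,9,11,13,15} = 0⊕1⊕1⊕1⊕0⊕1⊕1 = 1
p2 = XOR of data positions {3,6,7,10,11,14,15} = 0⊕0⊕1⊕1⊕0⊕1⊕1 = 0
p4 = XOR of data positions {5,6,7,12,13,14,15} = 1⊕0⊕1⊕1⊕1⊕1⊕1 = 0
p8 = XOR of data positions {9,10,11,12,13,14,15} = 1⊕1⊕0⊕1⊕1⊕1⊕1 = 0
Parity bits p1,p2,p4,p8 = 1000

1000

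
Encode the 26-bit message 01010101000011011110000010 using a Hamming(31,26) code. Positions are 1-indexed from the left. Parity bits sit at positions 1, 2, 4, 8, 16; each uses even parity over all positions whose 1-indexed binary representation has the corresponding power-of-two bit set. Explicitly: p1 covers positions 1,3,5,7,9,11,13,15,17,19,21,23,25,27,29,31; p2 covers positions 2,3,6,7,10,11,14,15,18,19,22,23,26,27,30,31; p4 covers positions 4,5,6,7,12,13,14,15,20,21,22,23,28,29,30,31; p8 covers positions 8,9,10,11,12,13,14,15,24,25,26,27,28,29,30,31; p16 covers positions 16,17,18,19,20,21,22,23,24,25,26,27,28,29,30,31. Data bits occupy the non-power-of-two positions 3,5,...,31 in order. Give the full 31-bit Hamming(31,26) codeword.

1101101001010001011011110000010

Place data bits at non-power-of-two positions: b3=0, b5=1, b6=0, b7=1, b9=0, b10=1, b11=0, b12=1, b13=0, b14=0, b15=0, b17=0, b18=1, b19=1, b20=0, b21=1, b22=1, b23=1, b24=1, b25=0, b26=0, b27=0, b28=0, b29=0, b30=1, b31=0.
p1 = XOR of data positions {3,5,7,9,11,13,15,17,19,21,23,25,27,29,31} = 0⊕1⊕1⊕0⊕0⊕0⊕0⊕0⊕1⊕1⊕1⊕0⊕0⊕0⊕0 = 1
p2 = XOR of data positions {3,6,7,10,11,14,15,18,19,22,23,26,27,30,31} = 0⊕0⊕1⊕1⊕0⊕0⊕0⊕1⊕1⊕1⊕1⊕0⊕0⊕1⊕0 = 1
p4 = XOR of data positions {5,6,7,12,13,14,15,20,21,22,23,28,29,30,31} = 1⊕0⊕1⊕1⊕0⊕0⊕0⊕0⊕1⊕1⊕1⊕0⊕0⊕1⊕0 = 1
p8 = XOR of data positions {9,10,11,12,13,14,15,24,25,26,27,28,29,30,31} = 0⊕1⊕0⊕1⊕0⊕0⊕0⊕1⊕0⊕0⊕0⊕0⊕0⊕1⊕0 = 0
p16 = XOR of data positions {17,18,19,20,21,22,23,24,25,26,27,28,29,30,31} = 0⊕1⊕1⊕0⊕1⊕1⊕1⊕1⊕0⊕0⊕0⊕0⊕0⊕1⊕0 = 1
Codeword b1..b31 = 1101101001010001011011110000010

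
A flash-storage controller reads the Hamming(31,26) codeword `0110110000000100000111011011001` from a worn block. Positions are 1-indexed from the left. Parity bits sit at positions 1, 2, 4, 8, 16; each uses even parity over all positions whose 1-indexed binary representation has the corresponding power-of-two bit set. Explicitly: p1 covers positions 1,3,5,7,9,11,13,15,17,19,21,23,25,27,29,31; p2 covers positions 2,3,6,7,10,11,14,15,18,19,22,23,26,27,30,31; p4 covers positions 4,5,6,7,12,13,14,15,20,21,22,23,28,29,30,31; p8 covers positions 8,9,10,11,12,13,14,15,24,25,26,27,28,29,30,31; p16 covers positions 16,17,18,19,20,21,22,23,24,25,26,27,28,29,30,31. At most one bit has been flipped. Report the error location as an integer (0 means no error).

s1: b1⊕b3⊕b5⊕b7⊕b9⊕b11⊕b13⊕b15⊕b17⊕b19⊕b21⊕b23⊕b25⊕b27⊕b29⊕b31 = 0⊕1⊕1⊕0⊕0⊕0⊕0⊕0⊕0⊕0⊕1⊕0⊕1⊕1⊕0⊕1 = 0
s2: b2⊕b3⊕b6⊕b7⊕b10⊕b11⊕b14⊕b15⊕b18⊕b19⊕b22⊕b23⊕b26⊕b27⊕b30⊕b31 = 1⊕1⊕1⊕0⊕0⊕0⊕1⊕0⊕0⊕0⊕1⊕0⊕0⊕1⊕0⊕1 = 1
s4: b4⊕b5⊕b6⊕b7⊕b12⊕b13⊕b14⊕b15⊕b20⊕b21⊕b22⊕b23⊕b28⊕b29⊕b30⊕b31 = 0⊕1⊕1⊕0⊕0⊕0⊕1⊕0⊕1⊕1⊕1⊕0⊕1⊕0⊕0⊕1 = 0
s8: b8⊕b9⊕b10⊕b11⊕b12⊕b13⊕b14⊕b15⊕b24⊕b25⊕b26⊕b27⊕b28⊕b29⊕b30⊕b31 = 0⊕0⊕0⊕0⊕0⊕0⊕1⊕0⊕1⊕1⊕0⊕1⊕1⊕0⊕0⊕1 = 0
s16: b16⊕b17⊕b18⊕b19⊕b20⊕b21⊕b22⊕b23⊕b24⊕b25⊕b26⊕b27⊕b28⊕b29⊕b30⊕b31 = 0⊕0⊕0⊕0⊕1⊕1⊕1⊕0⊕1⊕1⊕0⊕1⊕1⊕0⊕0⊕1 = 0
Syndrome (s16...s1) = 00010 → position 2.

2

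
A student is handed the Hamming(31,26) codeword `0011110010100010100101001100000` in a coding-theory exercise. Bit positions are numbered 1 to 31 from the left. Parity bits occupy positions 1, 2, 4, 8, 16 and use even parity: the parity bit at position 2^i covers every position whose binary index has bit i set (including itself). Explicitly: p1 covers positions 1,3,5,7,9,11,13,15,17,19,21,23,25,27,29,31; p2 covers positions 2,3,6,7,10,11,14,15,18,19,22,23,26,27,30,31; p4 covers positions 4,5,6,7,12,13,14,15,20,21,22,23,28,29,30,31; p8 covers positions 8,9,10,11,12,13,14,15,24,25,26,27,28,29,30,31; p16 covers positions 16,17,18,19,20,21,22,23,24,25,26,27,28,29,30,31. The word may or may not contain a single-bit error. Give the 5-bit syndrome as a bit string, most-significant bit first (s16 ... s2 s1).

s1: b1⊕b3⊕b5⊕b7⊕b9⊕b11⊕b13⊕b15⊕b17⊕b19⊕b21⊕b23⊕b25⊕b27⊕b29⊕b31 = 0⊕1⊕1⊕0⊕1⊕1⊕0⊕1⊕1⊕0⊕0⊕0⊕1⊕0⊕0⊕0 = 1
s2: b2⊕b3⊕b6⊕b7⊕b10⊕b11⊕b14⊕b15⊕b18⊕b19⊕b22⊕b23⊕b26⊕b27⊕b30⊕b31 = 0⊕1⊕1⊕0⊕0⊕1⊕0⊕1⊕0⊕0⊕1⊕0⊕1⊕0⊕0⊕0 = 0
s4: b4⊕b5⊕b6⊕b7⊕b12⊕b13⊕b14⊕b15⊕b20⊕b21⊕b22⊕b23⊕b28⊕b29⊕b30⊕b31 = 1⊕1⊕1⊕0⊕0⊕0⊕0⊕1⊕1⊕0⊕1⊕0⊕0⊕0⊕0⊕0 = 0
s8: b8⊕b9⊕b10⊕b11⊕b12⊕b13⊕b14⊕b15⊕b24⊕b25⊕b26⊕b27⊕b28⊕b29⊕b30⊕b31 = 0⊕1⊕0⊕1⊕0⊕0⊕0⊕1⊕0⊕1⊕1⊕0⊕0⊕0⊕0⊕0 = 1
s16: b16⊕b17⊕b18⊕b19⊕b20⊕b21⊕b22⊕b23⊕b24⊕b25⊕b26⊕b27⊕b28⊕b29⊕b30⊕b31 = 0⊕1⊕0⊕0⊕1⊕0⊕1⊕0⊕0⊕1⊕1⊕0⊕0⊕0⊕0⊕0 = 1
Syndrome (s16...s1) = 11001 → position 25.

11001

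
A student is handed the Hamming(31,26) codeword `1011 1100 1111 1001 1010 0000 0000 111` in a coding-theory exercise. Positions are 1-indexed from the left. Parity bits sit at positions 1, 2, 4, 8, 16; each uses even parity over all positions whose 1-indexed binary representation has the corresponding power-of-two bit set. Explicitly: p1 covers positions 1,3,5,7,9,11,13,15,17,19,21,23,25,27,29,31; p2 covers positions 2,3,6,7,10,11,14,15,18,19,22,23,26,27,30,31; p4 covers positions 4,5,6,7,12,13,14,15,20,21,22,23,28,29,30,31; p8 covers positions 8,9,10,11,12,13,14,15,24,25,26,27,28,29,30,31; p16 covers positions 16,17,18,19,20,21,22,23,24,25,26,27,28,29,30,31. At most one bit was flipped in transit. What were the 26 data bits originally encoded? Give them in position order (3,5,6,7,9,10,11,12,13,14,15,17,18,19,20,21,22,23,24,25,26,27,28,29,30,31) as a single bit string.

11101111100101000000000111

s1: b1⊕b3⊕b5⊕b7⊕b9⊕b11⊕b13⊕b15⊕b17⊕b19⊕b21⊕b23⊕b25⊕b27⊕b29⊕b31 = 1⊕1⊕1⊕0⊕1⊕1⊕1⊕0⊕1⊕1⊕0⊕0⊕0⊕0⊕1⊕1 = 0
s2: b2⊕b3⊕b6⊕b7⊕b10⊕b11⊕b14⊕b15⊕b18⊕b19⊕b22⊕b23⊕b26⊕b27⊕b30⊕b31 = 0⊕1⊕1⊕0⊕1⊕1⊕0⊕0⊕0⊕1⊕0⊕0⊕0⊕0⊕1⊕1 = 1
s4: b4⊕b5⊕b6⊕b7⊕b12⊕b13⊕b14⊕b15⊕b20⊕b21⊕b22⊕b23⊕b28⊕b29⊕b30⊕b31 = 1⊕1⊕1⊕0⊕1⊕1⊕0⊕0⊕0⊕0⊕0⊕0⊕0⊕1⊕1⊕1 = 0
s8: b8⊕b9⊕b10⊕b11⊕b12⊕b13⊕b14⊕b15⊕b24⊕b25⊕b26⊕b27⊕b28⊕b29⊕b30⊕b31 = 0⊕1⊕1⊕1⊕1⊕1⊕0⊕0⊕0⊕0⊕0⊕0⊕0⊕1⊕1⊕1 = 0
s16: b16⊕b17⊕b18⊕b19⊕b20⊕b21⊕b22⊕b23⊕b24⊕b25⊕b26⊕b27⊕b28⊕b29⊕b30⊕b31 = 1⊕1⊕0⊕1⊕0⊕0⊕0⊕0⊕0⊕0⊕0⊕0⊕0⊕1⊕1⊕1 = 0
Syndrome (s16...s1) = 00010 → position 2.
Flip bit 2: corrected codeword = 1111110011111001101000000000111
Data bits at positions 3,5,6,7,9,10,11,12,13,14,15,17,18,19,20,21,22,23,24,25,26,27,28,29,30,31: 11101111100101000000000111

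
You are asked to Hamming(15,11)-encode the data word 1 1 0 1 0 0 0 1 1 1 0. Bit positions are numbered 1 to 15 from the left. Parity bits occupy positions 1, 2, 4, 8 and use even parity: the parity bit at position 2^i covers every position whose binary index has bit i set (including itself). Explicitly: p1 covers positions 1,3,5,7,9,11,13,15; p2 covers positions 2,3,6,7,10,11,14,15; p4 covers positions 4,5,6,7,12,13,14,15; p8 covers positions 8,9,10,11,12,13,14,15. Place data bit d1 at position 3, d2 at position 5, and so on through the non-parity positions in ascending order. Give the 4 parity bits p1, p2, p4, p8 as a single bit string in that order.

0111

Place data bits at non-power-of-two positions: b3=1, b5=1, b6=0, b7=1, b9=0, b10=0, b11=0, b12=1, b13=1, b14=1, b15=0.
p1 = XOR of data positions {3,5,7,9,11,13,15} = 1⊕1⊕1⊕0⊕0⊕1⊕0 = 0
p2 = XOR of data positions {3,6,7,10,11,14,15} = 1⊕0⊕1⊕0⊕0⊕1⊕0 = 1
p4 = XOR of data positions {5,6,7,12,13,14,15} = 1⊕0⊕1⊕1⊕1⊕1⊕0 = 1
p8 = XOR of data positions {9,10,11,12,13,14,15} = 0⊕0⊕0⊕1⊕1⊕1⊕0 = 1
Parity bits p1,p2,p4,p8 = 0111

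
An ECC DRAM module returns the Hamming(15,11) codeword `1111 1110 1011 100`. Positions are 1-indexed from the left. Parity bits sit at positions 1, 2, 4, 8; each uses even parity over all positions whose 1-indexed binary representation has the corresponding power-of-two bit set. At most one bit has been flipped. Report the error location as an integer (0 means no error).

3

s1: b1⊕b3⊕b5⊕b7⊕b9⊕b11⊕b13⊕b15 = 1⊕1⊕1⊕1⊕1⊕1⊕1⊕0 = 1
s2: b2⊕b3⊕b6⊕b7⊕b10⊕b11⊕b14⊕b15 = 1⊕1⊕1⊕1⊕0⊕1⊕0⊕0 = 1
s4: b4⊕b5⊕b6⊕b7⊕b12⊕b13⊕b14⊕b15 = 1⊕1⊕1⊕1⊕1⊕1⊕0⊕0 = 0
s8: b8⊕b9⊕b10⊕b11⊕b12⊕b13⊕b14⊕b15 = 0⊕1⊕0⊕1⊕1⊕1⊕0⊕0 = 0
Syndrome (s8...s1) = 0011 → position 3.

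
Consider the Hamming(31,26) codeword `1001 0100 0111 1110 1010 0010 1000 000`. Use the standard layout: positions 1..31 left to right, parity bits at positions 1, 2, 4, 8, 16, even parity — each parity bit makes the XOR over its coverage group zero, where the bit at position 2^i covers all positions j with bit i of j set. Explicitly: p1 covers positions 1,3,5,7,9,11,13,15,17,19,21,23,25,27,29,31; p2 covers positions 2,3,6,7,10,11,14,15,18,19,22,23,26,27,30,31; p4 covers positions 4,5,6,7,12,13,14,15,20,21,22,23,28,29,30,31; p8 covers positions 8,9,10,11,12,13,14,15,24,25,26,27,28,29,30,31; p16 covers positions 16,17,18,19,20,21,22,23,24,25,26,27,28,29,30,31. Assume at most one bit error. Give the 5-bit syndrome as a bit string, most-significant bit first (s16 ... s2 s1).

s1: b1⊕b3⊕b5⊕b7⊕b9⊕b11⊕b13⊕b15⊕b17⊕b19⊕b21⊕b23⊕b25⊕b27⊕b29⊕b31 = 1⊕0⊕0⊕0⊕0⊕1⊕1⊕1⊕1⊕1⊕0⊕1⊕1⊕0⊕0⊕0 = 0
s2: b2⊕b3⊕b6⊕b7⊕b10⊕b11⊕b14⊕b15⊕b18⊕b19⊕b22⊕b23⊕b26⊕b27⊕b30⊕b31 = 0⊕0⊕1⊕0⊕1⊕1⊕1⊕1⊕0⊕1⊕0⊕1⊕0⊕0⊕0⊕0 = 1
s4: b4⊕b5⊕b6⊕b7⊕b12⊕b13⊕b14⊕b15⊕b20⊕b21⊕b22⊕b23⊕b28⊕b29⊕b30⊕b31 = 1⊕0⊕1⊕0⊕1⊕1⊕1⊕1⊕0⊕0⊕0⊕1⊕0⊕0⊕0⊕0 = 1
s8: b8⊕b9⊕b10⊕b11⊕b12⊕b13⊕b14⊕b15⊕b24⊕b25⊕b26⊕b27⊕b28⊕b29⊕b30⊕b31 = 0⊕0⊕1⊕1⊕1⊕1⊕1⊕1⊕0⊕1⊕0⊕0⊕0⊕0⊕0⊕0 = 1
s16: b16⊕b17⊕b18⊕b19⊕b20⊕b21⊕b22⊕b23⊕b24⊕b25⊕b26⊕b27⊕b28⊕b29⊕b30⊕b31 = 0⊕1⊕0⊕1⊕0⊕0⊕0⊕1⊕0⊕1⊕0⊕0⊕0⊕0⊕0⊕0 = 0
Syndrome (s16...s1) = 01110 → position 14.

01110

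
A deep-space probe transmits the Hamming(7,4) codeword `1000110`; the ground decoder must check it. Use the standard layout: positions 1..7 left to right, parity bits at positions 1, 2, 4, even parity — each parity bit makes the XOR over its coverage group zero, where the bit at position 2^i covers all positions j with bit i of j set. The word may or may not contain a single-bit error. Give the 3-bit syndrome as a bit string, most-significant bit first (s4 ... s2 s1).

s1: b1⊕b3⊕b5⊕b7 = 1⊕0⊕1⊕0 = 0
s2: b2⊕b3⊕b6⊕b7 = 0⊕0⊕1⊕0 = 1
s4: b4⊕b5⊕b6⊕b7 = 0⊕1⊕1⊕0 = 0
Syndrome (s4...s1) = 010 → position 2.

010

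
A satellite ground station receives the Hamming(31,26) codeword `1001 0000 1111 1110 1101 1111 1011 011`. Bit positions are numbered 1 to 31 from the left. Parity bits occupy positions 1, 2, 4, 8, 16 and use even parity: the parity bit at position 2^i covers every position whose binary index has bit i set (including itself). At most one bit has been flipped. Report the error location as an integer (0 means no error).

s1: b1⊕b3⊕b5⊕b7⊕b9⊕b11⊕b13⊕b15⊕b17⊕b19⊕b21⊕b23⊕b25⊕b27⊕b29⊕b31 = 1⊕0⊕0⊕0⊕1⊕1⊕1⊕1⊕1⊕0⊕1⊕1⊕1⊕1⊕0⊕1 = 1
s2: b2⊕b3⊕b6⊕b7⊕b10⊕b11⊕b14⊕b15⊕b18⊕b19⊕b22⊕b23⊕b26⊕b27⊕b30⊕b31 = 0⊕0⊕0⊕0⊕1⊕1⊕1⊕1⊕1⊕0⊕1⊕1⊕0⊕1⊕1⊕1 = 0
s4: b4⊕b5⊕b6⊕b7⊕b12⊕b13⊕b14⊕b15⊕b20⊕b21⊕b22⊕b23⊕b28⊕b29⊕b30⊕b31 = 1⊕0⊕0⊕0⊕1⊕1⊕1⊕1⊕1⊕1⊕1⊕1⊕1⊕0⊕1⊕1 = 0
s8: b8⊕b9⊕b10⊕b11⊕b12⊕b13⊕b14⊕b15⊕b24⊕b25⊕b26⊕b27⊕b28⊕b29⊕b30⊕b31 = 0⊕1⊕1⊕1⊕1⊕1⊕1⊕1⊕1⊕1⊕0⊕1⊕1⊕0⊕1⊕1 = 1
s16: b16⊕b17⊕b18⊕b19⊕b20⊕b21⊕b22⊕b23⊕b24⊕b25⊕b26⊕b27⊕b28⊕b29⊕b30⊕b31 = 0⊕1⊕1⊕0⊕1⊕1⊕1⊕1⊕1⊕1⊕0⊕1⊕1⊕0⊕1⊕1 = 0
Syndrome (s16...s1) = 01001 → position 9.

9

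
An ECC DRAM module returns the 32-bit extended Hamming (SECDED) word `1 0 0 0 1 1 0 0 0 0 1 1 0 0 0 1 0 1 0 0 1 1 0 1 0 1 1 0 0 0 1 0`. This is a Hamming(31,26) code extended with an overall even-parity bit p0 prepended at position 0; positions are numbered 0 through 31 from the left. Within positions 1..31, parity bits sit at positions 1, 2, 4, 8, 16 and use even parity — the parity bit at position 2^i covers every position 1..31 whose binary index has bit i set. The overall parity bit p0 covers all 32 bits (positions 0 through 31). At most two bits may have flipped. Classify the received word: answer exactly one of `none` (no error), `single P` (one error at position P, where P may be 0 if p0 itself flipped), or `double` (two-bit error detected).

single 21

s1: b1⊕b3⊕b5⊕b7⊕b9⊕b11⊕b13⊕b15⊕b17⊕b19⊕b21⊕b23⊕b25⊕b27⊕b29⊕b31 = 0⊕0⊕1⊕0⊕0⊕1⊕0⊕1⊕1⊕0⊕1⊕1⊕1⊕0⊕0⊕0 = 1
s2: b2⊕b3⊕b6⊕b7⊕b10⊕b11⊕b14⊕b15⊕b18⊕b19⊕b22⊕b23⊕b26⊕b27⊕b30⊕b31 = 0⊕0⊕0⊕0⊕1⊕1⊕0⊕1⊕0⊕0⊕0⊕1⊕1⊕0⊕1⊕0 = 0
s4: b4⊕b5⊕b6⊕b7⊕b12⊕b13⊕b14⊕b15⊕b20⊕b21⊕b22⊕b23⊕b28⊕b29⊕b30⊕b31 = 1⊕1⊕0⊕0⊕0⊕0⊕0⊕1⊕1⊕1⊕0⊕1⊕0⊕0⊕1⊕0 = 1
s8: b8⊕b9⊕b10⊕b11⊕b12⊕b13⊕b14⊕b15⊕b24⊕b25⊕b26⊕b27⊕b28⊕b29⊕b30⊕b31 = 0⊕0⊕1⊕1⊕0⊕0⊕0⊕1⊕0⊕1⊕1⊕0⊕0⊕0⊕1⊕0 = 0
s16: b16⊕b17⊕b18⊕b19⊕b20⊕b21⊕b22⊕b23⊕b24⊕b25⊕b26⊕b27⊕b28⊕b29⊕b30⊕b31 = 0⊕1⊕0⊕0⊕1⊕1⊕0⊕1⊕0⊕1⊕1⊕0⊕0⊕0⊕1⊕0 = 1
Syndrome (s16...s1) = 10101 → position 21.
Overall parity (XOR of all 32 bits, including p0): 1⊕0⊕0⊕0⊕1⊕1⊕0⊕0⊕0⊕0⊕1⊕1⊕0⊕0⊕0⊕1⊕0⊕1⊕0⊕0⊕1⊕1⊕0⊕1⊕0⊕1⊕1⊕0⊕0⊕0⊕1⊕0 = 1
Overall=1, syndrome position=21 → single-bit error at position 21.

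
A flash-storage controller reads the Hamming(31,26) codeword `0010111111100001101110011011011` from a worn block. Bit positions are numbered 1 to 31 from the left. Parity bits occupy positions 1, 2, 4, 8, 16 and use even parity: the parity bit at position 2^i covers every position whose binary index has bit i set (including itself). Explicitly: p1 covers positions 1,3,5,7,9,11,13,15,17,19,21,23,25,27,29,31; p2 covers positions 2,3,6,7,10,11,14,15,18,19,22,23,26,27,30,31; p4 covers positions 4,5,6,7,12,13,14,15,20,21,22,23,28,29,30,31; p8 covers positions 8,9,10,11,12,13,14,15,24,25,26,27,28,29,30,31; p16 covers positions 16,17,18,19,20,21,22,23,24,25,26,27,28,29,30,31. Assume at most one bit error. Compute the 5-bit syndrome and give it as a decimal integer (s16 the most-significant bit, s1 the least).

s1: b1⊕b3⊕b5⊕b7⊕b9⊕b11⊕b13⊕b15⊕b17⊕b19⊕b21⊕b23⊕b25⊕b27⊕b29⊕b31 = 0⊕1⊕1⊕1⊕1⊕1⊕0⊕0⊕1⊕1⊕1⊕0⊕1⊕1⊕0⊕1 = 1
s2: b2⊕b3⊕b6⊕b7⊕b10⊕b11⊕b14⊕b15⊕b18⊕b19⊕b22⊕b23⊕b26⊕b27⊕b30⊕b31 = 0⊕1⊕1⊕1⊕1⊕1⊕0⊕0⊕0⊕1⊕0⊕0⊕0⊕1⊕1⊕1 = 1
s4: b4⊕b5⊕b6⊕b7⊕b12⊕b13⊕b14⊕b15⊕b20⊕b21⊕b22⊕b23⊕b28⊕b29⊕b30⊕b31 = 0⊕1⊕1⊕1⊕0⊕0⊕0⊕0⊕1⊕1⊕0⊕0⊕1⊕0⊕1⊕1 = 0
s8: b8⊕b9⊕b10⊕b11⊕b12⊕b13⊕b14⊕b15⊕b24⊕b25⊕b26⊕b27⊕b28⊕b29⊕b30⊕b31 = 1⊕1⊕1⊕1⊕0⊕0⊕0⊕0⊕1⊕1⊕0⊕1⊕1⊕0⊕1⊕1 = 0
s16: b16⊕b17⊕b18⊕b19⊕b20⊕b21⊕b22⊕b23⊕b24⊕b25⊕b26⊕b27⊕b28⊕b29⊕b30⊕b31 = 1⊕1⊕0⊕1⊕1⊕1⊕0⊕0⊕1⊕1⊕0⊕1⊕1⊕0⊕1⊕1 = 1
Syndrome (s16...s1) = 10011 → position 19.

19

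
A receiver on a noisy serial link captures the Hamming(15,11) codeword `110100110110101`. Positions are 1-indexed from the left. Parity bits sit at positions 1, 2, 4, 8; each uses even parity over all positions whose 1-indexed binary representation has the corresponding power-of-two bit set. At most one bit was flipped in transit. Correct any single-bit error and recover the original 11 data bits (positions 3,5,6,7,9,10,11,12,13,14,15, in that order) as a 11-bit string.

00010100101

s1: b1⊕b3⊕b5⊕b7⊕b9⊕b11⊕b13⊕b15 = 1⊕0⊕0⊕1⊕0⊕1⊕1⊕1 = 1
s2: b2⊕b3⊕b6⊕b7⊕b10⊕b11⊕b14⊕b15 = 1⊕0⊕0⊕1⊕1⊕1⊕0⊕1 = 1
s4: b4⊕b5⊕b6⊕b7⊕b12⊕b13⊕b14⊕b15 = 1⊕0⊕0⊕1⊕0⊕1⊕0⊕1 = 0
s8: b8⊕b9⊕b10⊕b11⊕b12⊕b13⊕b14⊕b15 = 1⊕0⊕1⊕1⊕0⊕1⊕0⊕1 = 1
Syndrome (s8...s1) = 1011 → position 11.
Flip bit 11: corrected codeword = 110100110100101
Data bits at positions 3,5,6,7,9,10,11,12,13,14,15: 00010100101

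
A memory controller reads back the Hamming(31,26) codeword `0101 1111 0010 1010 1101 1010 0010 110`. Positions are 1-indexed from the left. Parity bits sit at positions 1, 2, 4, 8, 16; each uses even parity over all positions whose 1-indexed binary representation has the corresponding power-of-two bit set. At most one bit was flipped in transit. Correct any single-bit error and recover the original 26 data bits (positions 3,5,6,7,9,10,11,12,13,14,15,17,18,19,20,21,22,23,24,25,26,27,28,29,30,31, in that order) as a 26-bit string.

01110010111110110100010110

s1: b1⊕b3⊕b5⊕b7⊕b9⊕b11⊕b13⊕b15⊕b17⊕b19⊕b21⊕b23⊕b25⊕b27⊕b29⊕b31 = 0⊕0⊕1⊕1⊕0⊕1⊕1⊕1⊕1⊕0⊕1⊕1⊕0⊕1⊕1⊕0 = 0
s2: b2⊕b3⊕b6⊕b7⊕b10⊕b11⊕b14⊕b15⊕b18⊕b19⊕b22⊕b23⊕b26⊕b27⊕b30⊕b31 = 1⊕0⊕1⊕1⊕0⊕1⊕0⊕1⊕1⊕0⊕0⊕1⊕0⊕1⊕1⊕0 = 1
s4: b4⊕b5⊕b6⊕b7⊕b12⊕b13⊕b14⊕b15⊕b20⊕b21⊕b22⊕b23⊕b28⊕b29⊕b30⊕b31 = 1⊕1⊕1⊕1⊕0⊕1⊕0⊕1⊕1⊕1⊕0⊕1⊕0⊕1⊕1⊕0 = 1
s8: b8⊕b9⊕b10⊕b11⊕b12⊕b13⊕b14⊕b15⊕b24⊕b25⊕b26⊕b27⊕b28⊕b29⊕b30⊕b31 = 1⊕0⊕0⊕1⊕0⊕1⊕0⊕1⊕0⊕0⊕0⊕1⊕0⊕1⊕1⊕0 = 1
s16: b16⊕b17⊕b18⊕b19⊕b20⊕b21⊕b22⊕b23⊕b24⊕b25⊕b26⊕b27⊕b28⊕b29⊕b30⊕b31 = 0⊕1⊕1⊕0⊕1⊕1⊕0⊕1⊕0⊕0⊕0⊕1⊕0⊕1⊕1⊕0 = 0
Syndrome (s16...s1) = 01110 → position 14.
Flip bit 14: corrected codeword = 0101111100101110110110100010110
Data bits at positions 3,5,6,7,9,10,11,12,13,14,15,17,18,19,20,21,22,23,24,25,26,27,28,29,30,31: 01110010111110110100010110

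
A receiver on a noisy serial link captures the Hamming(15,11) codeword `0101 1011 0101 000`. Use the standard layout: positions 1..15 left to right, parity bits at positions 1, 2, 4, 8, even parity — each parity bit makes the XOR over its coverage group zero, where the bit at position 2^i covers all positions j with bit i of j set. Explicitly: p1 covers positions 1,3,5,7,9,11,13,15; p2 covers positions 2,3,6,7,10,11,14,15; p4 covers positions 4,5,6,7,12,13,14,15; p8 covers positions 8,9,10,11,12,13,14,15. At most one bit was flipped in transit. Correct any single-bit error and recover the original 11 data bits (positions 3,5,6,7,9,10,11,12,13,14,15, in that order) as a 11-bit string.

01010001000

s1: b1⊕b3⊕b5⊕b7⊕b9⊕b11⊕b13⊕b15 = 0⊕0⊕1⊕1⊕0⊕0⊕0⊕0 = 0
s2: b2⊕b3⊕b6⊕b7⊕b10⊕b11⊕b14⊕b15 = 1⊕0⊕0⊕1⊕1⊕0⊕0⊕0 = 1
s4: b4⊕b5⊕b6⊕b7⊕b12⊕b13⊕b14⊕b15 = 1⊕1⊕0⊕1⊕1⊕0⊕0⊕0 = 0
s8: b8⊕b9⊕b10⊕b11⊕b12⊕b13⊕b14⊕b15 = 1⊕0⊕1⊕0⊕1⊕0⊕0⊕0 = 1
Syndrome (s8...s1) = 1010 → position 10.
Flip bit 10: corrected codeword = 010110110001000
Data bits at positions 3,5,6,7,9,10,11,12,13,14,15: 01010001000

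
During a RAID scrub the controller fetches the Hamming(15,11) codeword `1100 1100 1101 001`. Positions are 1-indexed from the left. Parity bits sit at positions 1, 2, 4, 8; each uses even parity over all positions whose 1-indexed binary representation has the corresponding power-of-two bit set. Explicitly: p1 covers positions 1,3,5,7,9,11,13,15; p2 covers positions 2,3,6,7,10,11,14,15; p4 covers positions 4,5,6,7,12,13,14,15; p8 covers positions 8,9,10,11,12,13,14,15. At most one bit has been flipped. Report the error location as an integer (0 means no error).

0

s1: b1⊕b3⊕b5⊕b7⊕b9⊕b11⊕b13⊕b15 = 1⊕0⊕1⊕0⊕1⊕0⊕0⊕1 = 0
s2: b2⊕b3⊕b6⊕b7⊕b10⊕b11⊕b14⊕b15 = 1⊕0⊕1⊕0⊕1⊕0⊕0⊕1 = 0
s4: b4⊕b5⊕b6⊕b7⊕b12⊕b13⊕b14⊕b15 = 0⊕1⊕1⊕0⊕1⊕0⊕0⊕1 = 0
s8: b8⊕b9⊕b10⊕b11⊕b12⊕b13⊕b14⊕b15 = 0⊕1⊕1⊕0⊕1⊕0⊕0⊕1 = 0
Syndrome (s8...s1) = 0000 → position 0 (no error).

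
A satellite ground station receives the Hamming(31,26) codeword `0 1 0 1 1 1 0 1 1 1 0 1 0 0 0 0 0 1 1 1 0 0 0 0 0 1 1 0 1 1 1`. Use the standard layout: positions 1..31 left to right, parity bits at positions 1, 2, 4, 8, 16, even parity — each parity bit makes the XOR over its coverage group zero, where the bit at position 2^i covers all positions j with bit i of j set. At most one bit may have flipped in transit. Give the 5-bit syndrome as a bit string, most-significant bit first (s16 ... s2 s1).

01010

s1: b1⊕b3⊕b5⊕b7⊕b9⊕b11⊕b13⊕b15⊕b17⊕b19⊕b21⊕b23⊕b25⊕b27⊕b29⊕b31 = 0⊕0⊕1⊕0⊕1⊕0⊕0⊕0⊕0⊕1⊕0⊕0⊕0⊕1⊕1⊕1 = 0
s2: b2⊕b3⊕b6⊕b7⊕b10⊕b11⊕b14⊕b15⊕b18⊕b19⊕b22⊕b23⊕b26⊕b27⊕b30⊕b31 = 1⊕0⊕1⊕0⊕1⊕0⊕0⊕0⊕1⊕1⊕0⊕0⊕1⊕1⊕1⊕1 = 1
s4: b4⊕b5⊕b6⊕b7⊕b12⊕b13⊕b14⊕b15⊕b20⊕b21⊕b22⊕b23⊕b28⊕b29⊕b30⊕b31 = 1⊕1⊕1⊕0⊕1⊕0⊕0⊕0⊕1⊕0⊕0⊕0⊕0⊕1⊕1⊕1 = 0
s8: b8⊕b9⊕b10⊕b11⊕b12⊕b13⊕b14⊕b15⊕b24⊕b25⊕b26⊕b27⊕b28⊕b29⊕b30⊕b31 = 1⊕1⊕1⊕0⊕1⊕0⊕0⊕0⊕0⊕0⊕1⊕1⊕0⊕1⊕1⊕1 = 1
s16: b16⊕b17⊕b18⊕b19⊕b20⊕b21⊕b22⊕b23⊕b24⊕b25⊕b26⊕b27⊕b28⊕b29⊕b30⊕b31 = 0⊕0⊕1⊕1⊕1⊕0⊕0⊕0⊕0⊕0⊕1⊕1⊕0⊕1⊕1⊕1 = 0
Syndrome (s16...s1) = 01010 → position 10.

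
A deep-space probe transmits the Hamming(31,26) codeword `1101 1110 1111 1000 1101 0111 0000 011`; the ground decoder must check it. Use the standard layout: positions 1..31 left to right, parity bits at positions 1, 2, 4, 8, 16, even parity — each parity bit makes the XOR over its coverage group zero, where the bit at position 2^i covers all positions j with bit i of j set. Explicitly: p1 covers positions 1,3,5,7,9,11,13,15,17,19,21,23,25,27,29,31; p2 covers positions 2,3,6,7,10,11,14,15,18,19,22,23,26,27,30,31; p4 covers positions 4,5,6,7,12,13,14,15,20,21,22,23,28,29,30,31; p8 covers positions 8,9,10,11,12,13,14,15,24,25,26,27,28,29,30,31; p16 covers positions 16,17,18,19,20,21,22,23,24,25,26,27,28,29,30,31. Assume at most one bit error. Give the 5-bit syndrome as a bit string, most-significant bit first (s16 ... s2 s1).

s1: b1⊕b3⊕b5⊕b7⊕b9⊕b11⊕b13⊕b15⊕b17⊕b19⊕b21⊕b23⊕b25⊕b27⊕b29⊕b31 = 1⊕0⊕1⊕1⊕1⊕1⊕1⊕0⊕1⊕0⊕0⊕1⊕0⊕0⊕0⊕1 = 1
s2: b2⊕b3⊕b6⊕b7⊕b10⊕b11⊕b14⊕b15⊕b18⊕b19⊕b22⊕b23⊕b26⊕b27⊕b30⊕b31 = 1⊕0⊕1⊕1⊕1⊕1⊕0⊕0⊕1⊕0⊕1⊕1⊕0⊕0⊕1⊕1 = 0
s4: b4⊕b5⊕b6⊕b7⊕b12⊕b13⊕b14⊕b15⊕b20⊕b21⊕b22⊕b23⊕b28⊕b29⊕b30⊕b31 = 1⊕1⊕1⊕1⊕1⊕1⊕0⊕0⊕1⊕0⊕1⊕1⊕0⊕0⊕1⊕1 = 1
s8: b8⊕b9⊕b10⊕b11⊕b12⊕b13⊕b14⊕b15⊕b24⊕b25⊕b26⊕b27⊕b28⊕b29⊕b30⊕b31 = 0⊕1⊕1⊕1⊕1⊕1⊕0⊕0⊕1⊕0⊕0⊕0⊕0⊕0⊕1⊕1 = 0
s16: b16⊕b17⊕b18⊕b19⊕b20⊕b21⊕b22⊕b23⊕b24⊕b25⊕b26⊕b27⊕b28⊕b29⊕b30⊕b31 = 0⊕1⊕1⊕0⊕1⊕0⊕1⊕1⊕1⊕0⊕0⊕0⊕0⊕0⊕1⊕1 = 0
Syndrome (s16...s1) = 00101 → position 5.

00101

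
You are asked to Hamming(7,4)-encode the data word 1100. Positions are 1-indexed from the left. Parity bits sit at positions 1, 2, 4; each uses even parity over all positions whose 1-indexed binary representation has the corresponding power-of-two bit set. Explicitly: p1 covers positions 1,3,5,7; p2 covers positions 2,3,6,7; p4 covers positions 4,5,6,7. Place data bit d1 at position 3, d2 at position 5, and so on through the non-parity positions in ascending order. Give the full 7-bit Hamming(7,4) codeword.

Place data bits at non-power-of-two positions: b3=1, b5=1, b6=0, b7=0.
p1 = XOR of data positions {3,5,7} = 1⊕1⊕0 = 0
p2 = XOR of data positions {3,6,7} = 1⊕0⊕0 = 1
p4 = XOR of data positions {5,6,7} = 1⊕0⊕0 = 1
Codeword b1..b7 = 0111100

0111100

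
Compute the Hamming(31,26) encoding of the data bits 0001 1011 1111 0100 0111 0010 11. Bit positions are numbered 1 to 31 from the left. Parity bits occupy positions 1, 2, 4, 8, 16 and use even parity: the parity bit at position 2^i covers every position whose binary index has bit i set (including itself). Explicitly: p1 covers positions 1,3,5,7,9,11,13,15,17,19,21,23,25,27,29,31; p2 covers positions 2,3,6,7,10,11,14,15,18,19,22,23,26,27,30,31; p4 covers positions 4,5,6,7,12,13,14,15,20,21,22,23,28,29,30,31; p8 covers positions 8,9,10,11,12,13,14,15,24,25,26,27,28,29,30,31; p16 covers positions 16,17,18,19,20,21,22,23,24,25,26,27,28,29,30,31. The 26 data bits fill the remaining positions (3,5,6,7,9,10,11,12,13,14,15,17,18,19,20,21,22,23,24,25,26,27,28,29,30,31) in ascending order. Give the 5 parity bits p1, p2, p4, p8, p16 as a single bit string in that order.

Place data bits at non-power-of-two positions: b3=0, b5=0, b6=0, b7=1, b9=1, b10=0, b11=1, b12=1, b13=1, b14=1, b15=1, b17=1, b18=0, b19=1, b20=0, b21=0, b22=0, b23=1, b24=1, b25=1, b26=0, b27=0, b28=1, b29=0, b30=1, b31=1.
p1 = XOR of data positions {3,5,7,9,11,13,15,17,19,21,23,25,27,29,31} = 0⊕0⊕1⊕1⊕1⊕1⊕1⊕1⊕1⊕0⊕1⊕1⊕0⊕0⊕1 = 0
p2 = XOR of data positions {3,6,7,10,11,14,15,18,19,22,23,26,27,30,31} = 0⊕0⊕1⊕0⊕1⊕1⊕1⊕0⊕1⊕0⊕1⊕0⊕0⊕1⊕1 = 0
p4 = XOR of data positions {5,6,7,12,13,14,15,20,21,22,23,28,29,30,31} = 0⊕0⊕1⊕1⊕1⊕1⊕1⊕0⊕0⊕0⊕1⊕1⊕0⊕1⊕1 = 1
p8 = XOR of data positions {9,10,11,12,13,14,15,24,25,26,27,28,29,30,31} = 1⊕0⊕1⊕1⊕1⊕1⊕1⊕1⊕1⊕0⊕0⊕1⊕0⊕1⊕1 = 1
p16 = XOR of data positions {17,18,19,20,21,22,23,24,25,26,27,28,29,30,31} = 1⊕0⊕1⊕0⊕0⊕0⊕1⊕1⊕1⊕0⊕0⊕1⊕0⊕1⊕1 = 0
Parity bits p1,p2,p4,p8,p16 = 00110

00110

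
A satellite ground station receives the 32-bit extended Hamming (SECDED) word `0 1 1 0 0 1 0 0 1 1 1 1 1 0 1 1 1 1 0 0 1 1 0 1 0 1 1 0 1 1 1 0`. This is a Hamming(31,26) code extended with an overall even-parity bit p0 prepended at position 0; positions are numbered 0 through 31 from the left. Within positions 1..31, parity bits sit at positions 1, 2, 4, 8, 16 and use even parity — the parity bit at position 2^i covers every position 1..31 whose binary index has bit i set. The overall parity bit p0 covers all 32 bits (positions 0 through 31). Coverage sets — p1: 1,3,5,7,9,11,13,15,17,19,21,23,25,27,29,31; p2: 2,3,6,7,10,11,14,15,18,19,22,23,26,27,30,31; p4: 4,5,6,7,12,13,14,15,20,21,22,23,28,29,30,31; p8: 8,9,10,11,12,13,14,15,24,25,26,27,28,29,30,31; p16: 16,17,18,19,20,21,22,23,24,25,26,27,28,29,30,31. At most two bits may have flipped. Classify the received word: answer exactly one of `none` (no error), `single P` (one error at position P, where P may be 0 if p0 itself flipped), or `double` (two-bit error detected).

none

s1: b1⊕b3⊕b5⊕b7⊕b9⊕b11⊕b13⊕b15⊕b17⊕b19⊕b21⊕b23⊕b25⊕b27⊕b29⊕b31 = 1⊕0⊕1⊕0⊕1⊕1⊕0⊕1⊕1⊕0⊕1⊕1⊕1⊕0⊕1⊕0 = 0
s2: b2⊕b3⊕b6⊕b7⊕b10⊕b11⊕b14⊕b15⊕b18⊕b19⊕b22⊕b23⊕b26⊕b27⊕b30⊕b31 = 1⊕0⊕0⊕0⊕1⊕1⊕1⊕1⊕0⊕0⊕0⊕1⊕1⊕0⊕1⊕0 = 0
s4: b4⊕b5⊕b6⊕b7⊕b12⊕b13⊕b14⊕b15⊕b20⊕b21⊕b22⊕b23⊕b28⊕b29⊕b30⊕b31 = 0⊕1⊕0⊕0⊕1⊕0⊕1⊕1⊕1⊕1⊕0⊕1⊕1⊕1⊕1⊕0 = 0
s8: b8⊕b9⊕b10⊕b11⊕b12⊕b13⊕b14⊕b15⊕b24⊕b25⊕b26⊕b27⊕b28⊕b29⊕b30⊕b31 = 1⊕1⊕1⊕1⊕1⊕0⊕1⊕1⊕0⊕1⊕1⊕0⊕1⊕1⊕1⊕0 = 0
s16: b16⊕b17⊕b18⊕b19⊕b20⊕b21⊕b22⊕b23⊕b24⊕b25⊕b26⊕b27⊕b28⊕b29⊕b30⊕b31 = 1⊕1⊕0⊕0⊕1⊕1⊕0⊕1⊕0⊕1⊕1⊕0⊕1⊕1⊕1⊕0 = 0
Syndrome (s16...s1) = 00000 → position 0 (no error).
Overall parity (XOR of all 32 bits, including p0): 0⊕1⊕1⊕0⊕0⊕1⊕0⊕0⊕1⊕1⊕1⊕1⊕1⊕0⊕1⊕1⊕1⊕1⊕0⊕0⊕1⊕1⊕0⊕1⊕0⊕1⊕1⊕0⊕1⊕1⊕1⊕0 = 0
Overall=0, syndrome position=0 → no error.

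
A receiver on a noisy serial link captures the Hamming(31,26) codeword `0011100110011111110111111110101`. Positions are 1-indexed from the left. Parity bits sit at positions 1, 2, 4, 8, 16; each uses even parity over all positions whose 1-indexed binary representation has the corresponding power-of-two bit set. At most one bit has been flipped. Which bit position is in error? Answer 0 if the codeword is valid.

s1: b1⊕b3⊕b5⊕b7⊕b9⊕b11⊕b13⊕b15⊕b17⊕b19⊕b21⊕b23⊕b25⊕b27⊕b29⊕b31 = 0⊕1⊕1⊕0⊕1⊕0⊕1⊕1⊕1⊕0⊕1⊕1⊕1⊕1⊕1⊕1 = 0
s2: b2⊕b3⊕b6⊕b7⊕b10⊕b11⊕b14⊕b15⊕b18⊕b19⊕b22⊕b23⊕b26⊕b27⊕b30⊕b31 = 0⊕1⊕0⊕0⊕0⊕0⊕1⊕1⊕1⊕0⊕1⊕1⊕1⊕1⊕0⊕1 = 1
s4: b4⊕b5⊕b6⊕b7⊕b12⊕b13⊕b14⊕b15⊕b20⊕b21⊕b22⊕b23⊕b28⊕b29⊕b30⊕b31 = 1⊕1⊕0⊕0⊕1⊕1⊕1⊕1⊕1⊕1⊕1⊕1⊕0⊕1⊕0⊕1 = 0
s8: b8⊕b9⊕b10⊕b11⊕b12⊕b13⊕b14⊕b15⊕b24⊕b25⊕b26⊕b27⊕b28⊕b29⊕b30⊕b31 = 1⊕1⊕0⊕0⊕1⊕1⊕1⊕1⊕1⊕1⊕1⊕1⊕0⊕1⊕0⊕1 = 0
s16: b16⊕b17⊕b18⊕b19⊕b20⊕b21⊕b22⊕b23⊕b24⊕b25⊕b26⊕b27⊕b28⊕b29⊕b30⊕b31 = 1⊕1⊕1⊕0⊕1⊕1⊕1⊕1⊕1⊕1⊕1⊕1⊕0⊕1⊕0⊕1 = 1
Syndrome (s16...s1) = 10010 → position 18.

18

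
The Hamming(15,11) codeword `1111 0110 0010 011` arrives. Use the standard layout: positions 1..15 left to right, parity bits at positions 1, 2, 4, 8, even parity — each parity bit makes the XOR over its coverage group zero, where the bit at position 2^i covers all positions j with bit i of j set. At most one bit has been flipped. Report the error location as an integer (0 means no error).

15

s1: b1⊕b3⊕b5⊕b7⊕b9⊕b11⊕b13⊕b15 = 1⊕1⊕0⊕1⊕0⊕1⊕0⊕1 = 1
s2: b2⊕b3⊕b6⊕b7⊕b10⊕b11⊕b14⊕b15 = 1⊕1⊕1⊕1⊕0⊕1⊕1⊕1 = 1
s4: b4⊕b5⊕b6⊕b7⊕b12⊕b13⊕b14⊕b15 = 1⊕0⊕1⊕1⊕0⊕0⊕1⊕1 = 1
s8: b8⊕b9⊕b10⊕b11⊕b12⊕b13⊕b14⊕b15 = 0⊕0⊕0⊕1⊕0⊕0⊕1⊕1 = 1
Syndrome (s8...s1) = 1111 → position 15.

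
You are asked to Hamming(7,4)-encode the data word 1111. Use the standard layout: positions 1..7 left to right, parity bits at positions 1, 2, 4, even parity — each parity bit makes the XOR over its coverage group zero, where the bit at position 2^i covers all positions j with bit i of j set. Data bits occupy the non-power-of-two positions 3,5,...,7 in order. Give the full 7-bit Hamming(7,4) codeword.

Place data bits at non-power-of-two positions: b3=1, b5=1, b6=1, b7=1.
p1 = XOR of data positions {3,5,7} = 1⊕1⊕1 = 1
p2 = XOR of data positions {3,6,7} = 1⊕1⊕1 = 1
p4 = XOR of data positions {5,6,7} = 1⊕1⊕1 = 1
Codeword b1..b7 = 1111111

1111111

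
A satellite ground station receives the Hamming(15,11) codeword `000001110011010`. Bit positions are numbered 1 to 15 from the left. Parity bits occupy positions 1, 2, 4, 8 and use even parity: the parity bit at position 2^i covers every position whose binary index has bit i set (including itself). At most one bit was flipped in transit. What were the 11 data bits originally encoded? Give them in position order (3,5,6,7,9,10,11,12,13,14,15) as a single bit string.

00110011010

s1: b1⊕b3⊕b5⊕b7⊕b9⊕b11⊕b13⊕b15 = 0⊕0⊕0⊕1⊕0⊕1⊕0⊕0 = 0
s2: b2⊕b3⊕b6⊕b7⊕b10⊕b11⊕b14⊕b15 = 0⊕0⊕1⊕1⊕0⊕1⊕1⊕0 = 0
s4: b4⊕b5⊕b6⊕b7⊕b12⊕b13⊕b14⊕b15 = 0⊕0⊕1⊕1⊕1⊕0⊕1⊕0 = 0
s8: b8⊕b9⊕b10⊕b11⊕b12⊕b13⊕b14⊕b15 = 1⊕0⊕0⊕1⊕1⊕0⊕1⊕0 = 0
Syndrome (s8...s1) = 0000 → position 0 (no error).
No correction needed.
Data bits at positions 3,5,6,7,9,10,11,12,13,14,15: 00110011010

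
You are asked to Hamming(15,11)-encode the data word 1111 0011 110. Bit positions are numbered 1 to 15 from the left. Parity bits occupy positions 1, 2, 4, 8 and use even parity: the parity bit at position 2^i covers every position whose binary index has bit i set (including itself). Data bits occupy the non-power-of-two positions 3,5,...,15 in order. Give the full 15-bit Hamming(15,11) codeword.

111011100011110

Place data bits at non-power-of-two positions: b3=1, b5=1, b6=1, b7=1, b9=0, b10=0, b11=1, b12=1, b13=1, b14=1, b15=0.
p1 = XOR of data positions {3,5,7,9,11,13,15} = 1⊕1⊕1⊕0⊕1⊕1⊕0 = 1
p2 = XOR of data positions {3,6,7,10,11,14,15} = 1⊕1⊕1⊕0⊕1⊕1⊕0 = 1
p4 = XOR of data positions {5,6,7,12,13,14,15} = 1⊕1⊕1⊕1⊕1⊕1⊕0 = 0
p8 = XOR of data positions {9,10,11,12,13,14,15} = 0⊕0⊕1⊕1⊕1⊕1⊕0 = 0
Codeword b1..b15 = 111011100011110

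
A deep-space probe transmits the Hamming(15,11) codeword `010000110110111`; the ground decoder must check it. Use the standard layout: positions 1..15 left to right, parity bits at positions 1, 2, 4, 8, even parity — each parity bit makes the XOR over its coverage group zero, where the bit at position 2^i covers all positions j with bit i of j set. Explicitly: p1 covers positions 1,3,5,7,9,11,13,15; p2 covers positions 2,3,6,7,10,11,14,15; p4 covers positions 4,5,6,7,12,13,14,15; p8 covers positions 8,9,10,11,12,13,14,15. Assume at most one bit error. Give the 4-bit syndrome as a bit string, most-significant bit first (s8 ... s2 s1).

0000

s1: b1⊕b3⊕b5⊕b7⊕b9⊕b11⊕b13⊕b15 = 0⊕0⊕0⊕1⊕0⊕1⊕1⊕1 = 0
s2: b2⊕b3⊕b6⊕b7⊕b10⊕b11⊕b14⊕b15 = 1⊕0⊕0⊕1⊕1⊕1⊕1⊕1 = 0
s4: b4⊕b5⊕b6⊕b7⊕b12⊕b13⊕b14⊕b15 = 0⊕0⊕0⊕1⊕0⊕1⊕1⊕1 = 0
s8: b8⊕b9⊕b10⊕b11⊕b12⊕b13⊕b14⊕b15 = 1⊕0⊕1⊕1⊕0⊕1⊕1⊕1 = 0
Syndrome (s8...s1) = 0000 → position 0 (no error).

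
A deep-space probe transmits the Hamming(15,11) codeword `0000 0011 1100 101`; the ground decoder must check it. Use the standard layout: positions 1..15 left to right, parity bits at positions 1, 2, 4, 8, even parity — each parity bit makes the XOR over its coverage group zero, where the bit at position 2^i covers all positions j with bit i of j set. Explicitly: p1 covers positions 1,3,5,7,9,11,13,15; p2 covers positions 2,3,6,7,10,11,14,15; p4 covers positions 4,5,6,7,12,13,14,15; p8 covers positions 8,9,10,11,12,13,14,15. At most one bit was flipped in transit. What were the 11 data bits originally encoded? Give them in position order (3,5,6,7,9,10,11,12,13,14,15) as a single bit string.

00011100111

s1: b1⊕b3⊕b5⊕b7⊕b9⊕b11⊕b13⊕b15 = 0⊕0⊕0⊕1⊕1⊕0⊕1⊕1 = 0
s2: b2⊕b3⊕b6⊕b7⊕b10⊕b11⊕b14⊕b15 = 0⊕0⊕0⊕1⊕1⊕0⊕0⊕1 = 1
s4: b4⊕b5⊕b6⊕b7⊕b12⊕b13⊕b14⊕b15 = 0⊕0⊕0⊕1⊕0⊕1⊕0⊕1 = 1
s8: b8⊕b9⊕b10⊕b11⊕b12⊕b13⊕b14⊕b15 = 1⊕1⊕1⊕0⊕0⊕1⊕0⊕1 = 1
Syndrome (s8...s1) = 1110 → position 14.
Flip bit 14: corrected codeword = 000000111100111
Data bits at positions 3,5,6,7,9,10,11,12,13,14,15: 00011100111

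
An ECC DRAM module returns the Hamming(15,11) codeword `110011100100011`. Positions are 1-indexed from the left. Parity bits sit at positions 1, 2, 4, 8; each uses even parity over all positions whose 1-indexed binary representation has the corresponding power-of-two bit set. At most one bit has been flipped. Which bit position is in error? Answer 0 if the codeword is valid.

s1: b1⊕b3⊕b5⊕b7⊕b9⊕b11⊕b13⊕b15 = 1⊕0⊕1⊕1⊕0⊕0⊕0⊕1 = 0
s2: b2⊕b3⊕b6⊕b7⊕b10⊕b11⊕b14⊕b15 = 1⊕0⊕1⊕1⊕1⊕0⊕1⊕1 = 0
s4: b4⊕b5⊕b6⊕b7⊕b12⊕b13⊕b14⊕b15 = 0⊕1⊕1⊕1⊕0⊕0⊕1⊕1 = 1
s8: b8⊕b9⊕b10⊕b11⊕b12⊕b13⊕b14⊕b15 = 0⊕0⊕1⊕0⊕0⊕0⊕1⊕1 = 1
Syndrome (s8...s1) = 1100 → position 12.

12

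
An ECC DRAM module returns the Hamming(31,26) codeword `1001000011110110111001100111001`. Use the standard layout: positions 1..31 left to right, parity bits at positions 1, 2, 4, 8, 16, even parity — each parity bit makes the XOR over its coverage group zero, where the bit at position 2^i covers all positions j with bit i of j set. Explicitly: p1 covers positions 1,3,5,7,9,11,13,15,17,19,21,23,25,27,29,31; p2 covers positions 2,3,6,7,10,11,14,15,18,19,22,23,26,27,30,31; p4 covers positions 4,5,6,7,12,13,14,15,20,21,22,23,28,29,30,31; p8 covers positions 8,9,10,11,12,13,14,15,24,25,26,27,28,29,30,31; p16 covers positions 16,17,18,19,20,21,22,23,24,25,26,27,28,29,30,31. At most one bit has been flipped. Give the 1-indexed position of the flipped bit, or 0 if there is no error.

19

s1: b1⊕b3⊕b5⊕b7⊕b9⊕b11⊕b13⊕b15⊕b17⊕b19⊕b21⊕b23⊕b25⊕b27⊕b29⊕b31 = 1⊕0⊕0⊕0⊕1⊕1⊕0⊕1⊕1⊕1⊕0⊕1⊕0⊕1⊕0⊕1 = 1
s2: b2⊕b3⊕b6⊕b7⊕b10⊕b11⊕b14⊕b15⊕b18⊕b19⊕b22⊕b23⊕b26⊕b27⊕b30⊕b31 = 0⊕0⊕0⊕0⊕1⊕1⊕1⊕1⊕1⊕1⊕1⊕1⊕1⊕1⊕0⊕1 = 1
s4: b4⊕b5⊕b6⊕b7⊕b12⊕b13⊕b14⊕b15⊕b20⊕b21⊕b22⊕b23⊕b28⊕b29⊕b30⊕b31 = 1⊕0⊕0⊕0⊕1⊕0⊕1⊕1⊕0⊕0⊕1⊕1⊕1⊕0⊕0⊕1 = 0
s8: b8⊕b9⊕b10⊕b11⊕b12⊕b13⊕b14⊕b15⊕b24⊕b25⊕b26⊕b27⊕b28⊕b29⊕b30⊕b31 = 0⊕1⊕1⊕1⊕1⊕0⊕1⊕1⊕0⊕0⊕1⊕1⊕1⊕0⊕0⊕1 = 0
s16: b16⊕b17⊕b18⊕b19⊕b20⊕b21⊕b22⊕b23⊕b24⊕b25⊕b26⊕b27⊕b28⊕b29⊕b30⊕b31 = 0⊕1⊕1⊕1⊕0⊕0⊕1⊕1⊕0⊕0⊕1⊕1⊕1⊕0⊕0⊕1 = 1
Syndrome (s16...s1) = 10011 → position 19.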